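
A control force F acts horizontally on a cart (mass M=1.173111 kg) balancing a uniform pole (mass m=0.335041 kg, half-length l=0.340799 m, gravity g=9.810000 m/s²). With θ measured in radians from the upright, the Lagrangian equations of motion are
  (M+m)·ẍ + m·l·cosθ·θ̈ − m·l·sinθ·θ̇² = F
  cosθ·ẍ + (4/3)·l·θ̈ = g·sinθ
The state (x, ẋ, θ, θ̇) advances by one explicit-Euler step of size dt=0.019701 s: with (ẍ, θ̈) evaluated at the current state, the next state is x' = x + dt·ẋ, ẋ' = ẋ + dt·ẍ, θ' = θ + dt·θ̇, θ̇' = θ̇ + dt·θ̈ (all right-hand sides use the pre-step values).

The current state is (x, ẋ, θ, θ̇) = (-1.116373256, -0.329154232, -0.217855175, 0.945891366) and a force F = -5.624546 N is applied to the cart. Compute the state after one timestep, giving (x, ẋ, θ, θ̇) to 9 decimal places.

sinθ=-0.216135993, cosθ=0.976363269
temp = (F + m·l·θ̇²·sinθ)/(M+m) = (-5.624546 + -0.022080347)/1.508152 = -3.744069793
θ̈ = (g·sinθ − cosθ·temp)/(l·(4/3 − m·cos²θ/(M+m))) = 4.016678538
ẍ = temp − m·l·θ̈·cosθ/(M+m) = -4.040983100
Euler: x'=-1.116373256+0.019701·-0.329154232=-1.122857924, ẋ'=-0.329154232+0.019701·-4.040983100=-0.408765640
       θ'=-0.217855175+0.019701·0.945891366=-0.199220169, θ̇'=0.945891366+0.019701·4.016678538=1.025023950

(-1.122857924, -0.408765640, -0.199220169, 1.025023950)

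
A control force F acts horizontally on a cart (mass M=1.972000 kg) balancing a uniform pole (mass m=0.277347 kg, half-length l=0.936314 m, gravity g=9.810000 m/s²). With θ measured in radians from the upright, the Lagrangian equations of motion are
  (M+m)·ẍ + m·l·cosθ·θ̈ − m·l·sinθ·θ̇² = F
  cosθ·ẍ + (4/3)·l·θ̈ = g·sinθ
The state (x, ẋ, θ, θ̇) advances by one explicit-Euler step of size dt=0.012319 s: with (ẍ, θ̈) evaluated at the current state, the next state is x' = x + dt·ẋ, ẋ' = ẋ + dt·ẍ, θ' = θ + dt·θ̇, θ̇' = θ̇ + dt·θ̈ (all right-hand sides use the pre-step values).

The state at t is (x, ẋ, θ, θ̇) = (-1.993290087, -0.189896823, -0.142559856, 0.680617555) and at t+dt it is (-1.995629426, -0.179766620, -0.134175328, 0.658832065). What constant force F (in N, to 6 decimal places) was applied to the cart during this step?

ẍ = (ẋ'−ẋ)/dt = (-0.179766620−-0.189896823)/0.012319 = 0.822324
θ̈ = (θ̇'−θ̇)/dt = (0.658832065−0.680617555)/0.012319 = -1.768446
sinθ=-0.142077, cosθ=0.989856
F = (M+m)·ẍ + m·l·cosθ·θ̈ − m·l·sinθ·θ̇² = 1.849691 + -0.454578 − -0.017091 = 1.412204

F = 1.412204 N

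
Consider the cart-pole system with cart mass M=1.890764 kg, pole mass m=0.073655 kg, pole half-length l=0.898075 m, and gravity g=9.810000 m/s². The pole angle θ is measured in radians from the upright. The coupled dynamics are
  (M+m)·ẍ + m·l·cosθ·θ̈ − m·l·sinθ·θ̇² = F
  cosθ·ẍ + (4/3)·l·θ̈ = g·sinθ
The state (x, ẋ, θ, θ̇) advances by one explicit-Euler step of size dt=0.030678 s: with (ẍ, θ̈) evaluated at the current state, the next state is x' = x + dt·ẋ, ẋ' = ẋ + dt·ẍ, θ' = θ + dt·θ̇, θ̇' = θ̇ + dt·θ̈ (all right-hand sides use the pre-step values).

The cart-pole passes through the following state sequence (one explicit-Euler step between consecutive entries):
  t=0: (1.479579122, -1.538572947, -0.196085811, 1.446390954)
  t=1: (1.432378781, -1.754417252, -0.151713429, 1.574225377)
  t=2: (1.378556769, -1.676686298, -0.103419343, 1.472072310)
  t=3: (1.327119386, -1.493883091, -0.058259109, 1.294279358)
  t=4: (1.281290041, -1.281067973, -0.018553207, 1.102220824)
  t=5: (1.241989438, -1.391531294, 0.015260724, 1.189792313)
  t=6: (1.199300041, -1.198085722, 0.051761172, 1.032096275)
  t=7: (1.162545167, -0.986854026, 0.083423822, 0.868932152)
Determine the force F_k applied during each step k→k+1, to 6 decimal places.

step 0→1:
  ẍ = (ẋ'−ẋ)/dt = (-1.754417252−-1.538572947)/0.030678 = -7.035801
  θ̈ = (θ̇'−θ̇)/dt = (1.574225377−1.446390954)/0.030678 = 4.166974
  sinθ=-0.194832, cosθ=0.980837
  F = (M+m)·ẍ + m·l·cosθ·θ̈ − m·l·sinθ·θ̇² = -13.821261 + 0.270354 − -0.026962 = -13.523946
step 1→2:
  ẍ = (ẋ'−ẋ)/dt = (-1.676686298−-1.754417252)/0.030678 = 2.533769
  θ̈ = (θ̇'−θ̇)/dt = (1.472072310−1.574225377)/0.030678 = -3.329848
  sinθ=-0.151132, cosθ=0.988514
  F = (M+m)·ẍ + m·l·cosθ·θ̈ − m·l·sinθ·θ̇² = 4.977383 + -0.217732 − -0.024775 = 4.784426
step 2→3:
  ẍ = (ẋ'−ẋ)/dt = (-1.493883091−-1.676686298)/0.030678 = 5.958772
  θ̈ = (θ̇'−θ̇)/dt = (1.294279358−1.472072310)/0.030678 = -5.795454
  sinθ=-0.103235, cosθ=0.994657
  F = (M+m)·ẍ + m·l·cosθ·θ̈ − m·l·sinθ·θ̇² = 11.705525 + -0.381308 − -0.014798 = 11.339015
step 3→4:
  ẍ = (ẋ'−ẋ)/dt = (-1.281067973−-1.493883091)/0.030678 = 6.937060
  θ̈ = (θ̇'−θ̇)/dt = (1.102220824−1.294279358)/0.030678 = -6.260465
  sinθ=-0.058226, cosθ=0.998303
  F = (M+m)·ẍ + m·l·cosθ·θ̈ − m·l·sinθ·θ̇² = 13.627292 + -0.413413 − -0.006452 = 13.220331
step 4→5:
  ẍ = (ẋ'−ẋ)/dt = (-1.391531294−-1.281067973)/0.030678 = -3.600734
  θ̈ = (θ̇'−θ̇)/dt = (1.189792313−1.102220824)/0.030678 = 2.854537
  sinθ=-0.018552, cosθ=0.999828
  F = (M+m)·ẍ + m·l·cosθ·θ̈ − m·l·sinθ·θ̇² = -7.073350 + 0.188789 − -0.001491 = -6.883071
step 5→6:
  ẍ = (ẋ'−ẋ)/dt = (-1.198085722−-1.391531294)/0.030678 = 6.305677
  θ̈ = (θ̇'−θ̇)/dt = (1.032096275−1.189792313)/0.030678 = -5.140362
  sinθ=0.015260, cosθ=0.999884
  F = (M+m)·ẍ + m·l·cosθ·θ̈ − m·l·sinθ·θ̇² = 12.386993 + -0.339984 − 0.001429 = 12.045580
step 6→7:
  ẍ = (ẋ'−ẋ)/dt = (-0.986854026−-1.198085722)/0.030678 = 6.885445
  θ̈ = (θ̇'−θ̇)/dt = (0.868932152−1.032096275)/0.030678 = -5.318604
  sinθ=0.051738, cosθ=0.998661
  F = (M+m)·ẍ + m·l·cosθ·θ̈ − m·l·sinθ·θ̇² = 13.525900 + -0.351342 − 0.003646 = 13.170912

F_0 = -13.523946 N
F_1 = 4.784426 N
F_2 = 11.339015 N
F_3 = 13.220331 N
F_4 = -6.883071 N
F_5 = 12.045580 N
F_6 = 13.170912 N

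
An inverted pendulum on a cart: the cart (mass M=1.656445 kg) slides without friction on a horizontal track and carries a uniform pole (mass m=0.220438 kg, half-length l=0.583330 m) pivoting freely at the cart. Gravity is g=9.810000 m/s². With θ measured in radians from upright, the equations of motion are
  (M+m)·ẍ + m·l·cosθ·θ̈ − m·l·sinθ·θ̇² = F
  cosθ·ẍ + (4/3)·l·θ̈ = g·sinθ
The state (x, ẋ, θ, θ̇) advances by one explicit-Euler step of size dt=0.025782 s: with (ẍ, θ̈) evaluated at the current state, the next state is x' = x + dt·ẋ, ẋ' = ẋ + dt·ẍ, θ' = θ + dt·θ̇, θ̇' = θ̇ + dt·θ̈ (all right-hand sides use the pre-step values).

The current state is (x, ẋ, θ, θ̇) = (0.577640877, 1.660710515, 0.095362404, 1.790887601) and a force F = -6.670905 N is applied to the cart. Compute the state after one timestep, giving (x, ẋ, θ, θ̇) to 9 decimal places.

(0.620457315, 1.558588609, 0.141535068, 1.952554966)

sinθ=0.095217932, cosθ=0.995456451
temp = (F + m·l·θ̇²·sinθ)/(M+m) = (-6.670905 + 0.039269573)/1.876883 = -3.533323828
θ̈ = (g·sinθ − cosθ·temp)/(l·(4/3 − m·cos²θ/(M+m))) = 6.270551729
ẍ = temp − m·l·θ̈·cosθ/(M+m) = -3.960976898
Euler: x'=0.577640877+0.025782·1.660710515=0.620457315, ẋ'=1.660710515+0.025782·-3.960976898=1.558588609
       θ'=0.095362404+0.025782·1.790887601=0.141535068, θ̇'=1.790887601+0.025782·6.270551729=1.952554966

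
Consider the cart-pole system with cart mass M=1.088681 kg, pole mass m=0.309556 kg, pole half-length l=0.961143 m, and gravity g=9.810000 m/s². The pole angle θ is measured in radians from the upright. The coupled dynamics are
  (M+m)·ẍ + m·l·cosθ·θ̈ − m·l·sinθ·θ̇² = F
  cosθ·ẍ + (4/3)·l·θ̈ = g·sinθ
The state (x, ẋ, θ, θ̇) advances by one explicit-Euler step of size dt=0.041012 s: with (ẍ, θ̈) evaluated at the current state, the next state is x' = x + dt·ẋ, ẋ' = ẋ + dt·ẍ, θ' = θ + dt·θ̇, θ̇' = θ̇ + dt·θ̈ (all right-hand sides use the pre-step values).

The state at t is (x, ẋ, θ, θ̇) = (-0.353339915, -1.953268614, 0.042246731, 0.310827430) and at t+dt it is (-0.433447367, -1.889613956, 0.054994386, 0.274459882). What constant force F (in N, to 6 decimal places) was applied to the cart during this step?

ẍ = (ẋ'−ẋ)/dt = (-1.889613956−-1.953268614)/0.041012 = 1.552098
θ̈ = (θ̇'−θ̇)/dt = (0.274459882−0.310827430)/0.041012 = -0.886754
sinθ=0.042234, cosθ=0.999108
F = (M+m)·ẍ + m·l·cosθ·θ̈ − m·l·sinθ·θ̇² = 2.170201 + -0.263598 − 0.001214 = 1.905389

F = 1.905389 N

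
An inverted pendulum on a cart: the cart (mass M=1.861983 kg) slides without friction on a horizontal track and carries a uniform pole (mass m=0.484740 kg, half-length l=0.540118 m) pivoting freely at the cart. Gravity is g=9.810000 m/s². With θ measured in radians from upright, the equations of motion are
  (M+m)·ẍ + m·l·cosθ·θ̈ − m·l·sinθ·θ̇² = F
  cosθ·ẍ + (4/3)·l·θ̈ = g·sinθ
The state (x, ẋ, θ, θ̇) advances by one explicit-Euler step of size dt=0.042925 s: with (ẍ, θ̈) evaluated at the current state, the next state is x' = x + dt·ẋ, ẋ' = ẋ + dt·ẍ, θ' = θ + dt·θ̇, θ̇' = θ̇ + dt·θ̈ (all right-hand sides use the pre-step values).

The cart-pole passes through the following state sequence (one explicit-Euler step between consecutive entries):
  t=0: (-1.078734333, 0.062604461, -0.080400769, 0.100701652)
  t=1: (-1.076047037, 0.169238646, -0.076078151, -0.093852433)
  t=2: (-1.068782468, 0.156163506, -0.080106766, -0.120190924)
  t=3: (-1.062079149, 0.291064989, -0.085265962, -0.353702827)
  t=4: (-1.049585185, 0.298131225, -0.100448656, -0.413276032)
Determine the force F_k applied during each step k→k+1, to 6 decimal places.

F_0 = 4.647107 N
F_1 = -0.874831 N
F_2 = 5.955693 N
F_3 = 0.027062 N

step 0→1:
  ẍ = (ẋ'−ẋ)/dt = (0.169238646−0.062604461)/0.042925 = 2.484198
  θ̈ = (θ̇'−θ̇)/dt = (-0.093852433−0.100701652)/0.042925 = -4.532419
  sinθ=-0.080314, cosθ=0.996770
  F = (M+m)·ẍ + m·l·cosθ·θ̈ − m·l·sinθ·θ̇² = 5.829724 + -1.182830 − -0.000213 = 4.647107
step 1→2:
  ẍ = (ẋ'−ẋ)/dt = (0.156163506−0.169238646)/0.042925 = -0.304604
  θ̈ = (θ̇'−θ̇)/dt = (-0.120190924−-0.093852433)/0.042925 = -0.613593
  sinθ=-0.076005, cosθ=0.997107
  F = (M+m)·ẍ + m·l·cosθ·θ̈ − m·l·sinθ·θ̇² = -0.714822 + -0.160184 − -0.000175 = -0.874831
step 2→3:
  ẍ = (ẋ'−ẋ)/dt = (0.291064989−0.156163506)/0.042925 = 3.142725
  θ̈ = (θ̇'−θ̇)/dt = (-0.353702827−-0.120190924)/0.042925 = -5.439998
  sinθ=-0.080021, cosθ=0.996793
  F = (M+m)·ẍ + m·l·cosθ·θ̈ − m·l·sinθ·θ̇² = 7.375106 + -1.419715 − -0.000303 = 5.955693
step 3→4:
  ẍ = (ẋ'−ẋ)/dt = (0.298131225−0.291064989)/0.042925 = 0.164618
  θ̈ = (θ̇'−θ̇)/dt = (-0.413276032−-0.353702827)/0.042925 = -1.387844
  sinθ=-0.085163, cosθ=0.996367
  F = (M+m)·ẍ + m·l·cosθ·θ̈ − m·l·sinθ·θ̇² = 0.386313 + -0.362041 − -0.002789 = 0.027062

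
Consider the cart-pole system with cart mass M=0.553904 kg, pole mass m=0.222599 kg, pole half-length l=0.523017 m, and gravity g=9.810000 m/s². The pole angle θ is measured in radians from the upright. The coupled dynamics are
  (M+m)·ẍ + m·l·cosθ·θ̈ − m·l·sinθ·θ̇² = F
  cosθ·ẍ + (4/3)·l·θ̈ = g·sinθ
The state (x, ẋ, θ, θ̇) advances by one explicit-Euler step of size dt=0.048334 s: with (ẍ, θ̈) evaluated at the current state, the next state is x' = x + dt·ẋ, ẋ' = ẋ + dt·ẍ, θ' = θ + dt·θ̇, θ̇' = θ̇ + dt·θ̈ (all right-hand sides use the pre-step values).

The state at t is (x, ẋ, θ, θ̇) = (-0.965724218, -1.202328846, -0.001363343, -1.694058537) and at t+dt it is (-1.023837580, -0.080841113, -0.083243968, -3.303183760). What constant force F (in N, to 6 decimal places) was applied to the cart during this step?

ẍ = (ẋ'−ẋ)/dt = (-0.080841113−-1.202328846)/0.048334 = 23.202874
θ̈ = (θ̇'−θ̇)/dt = (-3.303183760−-1.694058537)/0.048334 = -33.291787
sinθ=-0.001363, cosθ=0.999999
F = (M+m)·ẍ + m·l·cosθ·θ̈ − m·l·sinθ·θ̇² = 18.017102 + -3.875928 − -0.000456 = 14.141629

F = 14.141629 N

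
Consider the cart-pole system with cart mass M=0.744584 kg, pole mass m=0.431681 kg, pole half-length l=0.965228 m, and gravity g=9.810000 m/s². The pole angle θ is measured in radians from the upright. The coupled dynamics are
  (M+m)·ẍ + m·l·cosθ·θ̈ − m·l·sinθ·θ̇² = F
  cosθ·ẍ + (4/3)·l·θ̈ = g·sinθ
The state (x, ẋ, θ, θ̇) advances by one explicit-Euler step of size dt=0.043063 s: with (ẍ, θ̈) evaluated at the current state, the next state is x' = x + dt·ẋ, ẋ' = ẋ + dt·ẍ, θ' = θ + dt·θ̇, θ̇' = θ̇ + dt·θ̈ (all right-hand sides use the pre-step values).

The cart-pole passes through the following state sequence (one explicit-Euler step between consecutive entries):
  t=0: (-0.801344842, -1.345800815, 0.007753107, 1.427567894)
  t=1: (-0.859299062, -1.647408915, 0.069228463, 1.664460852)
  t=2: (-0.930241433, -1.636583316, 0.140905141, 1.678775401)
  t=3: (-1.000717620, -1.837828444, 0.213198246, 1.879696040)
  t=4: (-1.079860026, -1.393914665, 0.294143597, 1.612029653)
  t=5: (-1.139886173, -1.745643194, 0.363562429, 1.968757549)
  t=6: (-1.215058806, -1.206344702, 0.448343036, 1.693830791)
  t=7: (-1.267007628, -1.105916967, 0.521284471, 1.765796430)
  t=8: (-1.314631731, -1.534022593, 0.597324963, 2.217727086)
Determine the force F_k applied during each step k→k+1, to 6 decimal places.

step 0→1:
  ẍ = (ẋ'−ẋ)/dt = (-1.647408915−-1.345800815)/0.043063 = -7.003880
  θ̈ = (θ̇'−θ̇)/dt = (1.664460852−1.427567894)/0.043063 = 5.501079
  sinθ=0.007753, cosθ=0.999970
  F = (M+m)·ẍ + m·l·cosθ·θ̈ − m·l·sinθ·θ̇² = -8.238419 + 2.292069 − 0.006584 = -5.952934
step 1→2:
  ẍ = (ẋ'−ẋ)/dt = (-1.636583316−-1.647408915)/0.043063 = 0.251390
  θ̈ = (θ̇'−θ̇)/dt = (1.678775401−1.664460852)/0.043063 = 0.332409
  sinθ=0.069173, cosθ=0.997605
  F = (M+m)·ẍ + m·l·cosθ·θ̈ − m·l·sinθ·θ̇² = 0.295701 + 0.138173 − 0.079851 = 0.354024
step 2→3:
  ẍ = (ẋ'−ẋ)/dt = (-1.837828444−-1.636583316)/0.043063 = -4.673272
  θ̈ = (θ̇'−θ̇)/dt = (1.879696040−1.678775401)/0.043063 = 4.665737
  sinθ=0.140439, cosθ=0.990089
  F = (M+m)·ẍ + m·l·cosθ·θ̈ − m·l·sinθ·θ̇² = -5.497007 + 1.924808 − 0.164918 = -3.737116
step 3→4:
  ẍ = (ẋ'−ẋ)/dt = (-1.393914665−-1.837828444)/0.043063 = 10.308473
  θ̈ = (θ̇'−θ̇)/dt = (1.612029653−1.879696040)/0.043063 = -6.215693
  sinθ=0.211587, cosθ=0.977359
  F = (M+m)·ẍ + m·l·cosθ·θ̈ − m·l·sinθ·θ̇² = 12.125496 + -2.531259 − 0.311499 = 9.282738
step 4→5:
  ẍ = (ẋ'−ẋ)/dt = (-1.745643194−-1.393914665)/0.043063 = -8.167767
  θ̈ = (θ̇'−θ̇)/dt = (1.968757549−1.612029653)/0.043063 = 8.283861
  sinθ=0.289920, cosθ=0.957051
  F = (M+m)·ẍ + m·l·cosθ·θ̈ − m·l·sinθ·θ̇² = -9.607458 + 3.303396 − 0.313919 = -6.617981
step 5→6:
  ẍ = (ẋ'−ẋ)/dt = (-1.206344702−-1.745643194)/0.043063 = 12.523477
  θ̈ = (θ̇'−θ̇)/dt = (1.693830791−1.968757549)/0.043063 = -6.384292
  sinθ=0.355606, cosθ=0.934636
  F = (M+m)·ẍ + m·l·cosθ·θ̈ − m·l·sinθ·θ̇² = 14.730928 + -2.486269 − 0.574310 = 11.670349
step 6→7:
  ẍ = (ẋ'−ẋ)/dt = (-1.105916967−-1.206344702)/0.043063 = 2.332112
  θ̈ = (θ̇'−θ̇)/dt = (1.765796430−1.693830791)/0.043063 = 1.671171
  sinθ=0.433473, cosθ=0.901167
  F = (M+m)·ẍ + m·l·cosθ·θ̈ − m·l·sinθ·θ̇² = 2.743182 + 0.627507 − 0.518197 = 2.852492
step 7→8:
  ẍ = (ẋ'−ẋ)/dt = (-1.534022593−-1.105916967)/0.043063 = -9.941380
  θ̈ = (θ̇'−θ̇)/dt = (2.217727086−1.765796430)/0.043063 = 10.494639
  sinθ=0.497994, cosθ=0.867180
  F = (M+m)·ẍ + m·l·cosθ·θ̈ − m·l·sinθ·θ̇² = -11.693697 + 3.792012 − 0.646992 = -8.548676

F_0 = -5.952934 N
F_1 = 0.354024 N
F_2 = -3.737116 N
F_3 = 9.282738 N
F_4 = -6.617981 N
F_5 = 11.670349 N
F_6 = 2.852492 N
F_7 = -8.548676 N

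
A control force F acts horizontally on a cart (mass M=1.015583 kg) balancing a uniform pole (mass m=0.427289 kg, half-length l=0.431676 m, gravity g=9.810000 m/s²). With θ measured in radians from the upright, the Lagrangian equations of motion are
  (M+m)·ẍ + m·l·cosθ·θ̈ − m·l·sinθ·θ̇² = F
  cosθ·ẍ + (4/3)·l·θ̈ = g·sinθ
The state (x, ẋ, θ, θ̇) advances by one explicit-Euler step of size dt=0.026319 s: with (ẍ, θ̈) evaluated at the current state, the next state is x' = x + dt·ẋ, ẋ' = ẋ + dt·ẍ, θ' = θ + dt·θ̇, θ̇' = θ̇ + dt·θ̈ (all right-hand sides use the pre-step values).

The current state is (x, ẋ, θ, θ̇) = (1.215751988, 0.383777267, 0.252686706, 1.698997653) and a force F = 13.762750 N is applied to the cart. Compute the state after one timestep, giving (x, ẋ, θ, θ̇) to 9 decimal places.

(1.225852622, 0.686373172, 0.297402625, 1.302106622)

sinθ=0.250006246, cosθ=0.968244224
temp = (F + m·l·θ̇²·sinθ)/(M+m) = (13.762750 + 0.133111640)/1.442872 = 9.630696028
θ̈ = (g·sinθ − cosθ·temp)/(l·(4/3 − m·cos²θ/(M+m))) = -15.080019414
ẍ = temp − m·l·θ̈·cosθ/(M+m) = 11.497241722
Euler: x'=1.215751988+0.026319·0.383777267=1.225852622, ẋ'=0.383777267+0.026319·11.497241722=0.686373172
       θ'=0.252686706+0.026319·1.698997653=0.297402625, θ̇'=1.698997653+0.026319·-15.080019414=1.302106622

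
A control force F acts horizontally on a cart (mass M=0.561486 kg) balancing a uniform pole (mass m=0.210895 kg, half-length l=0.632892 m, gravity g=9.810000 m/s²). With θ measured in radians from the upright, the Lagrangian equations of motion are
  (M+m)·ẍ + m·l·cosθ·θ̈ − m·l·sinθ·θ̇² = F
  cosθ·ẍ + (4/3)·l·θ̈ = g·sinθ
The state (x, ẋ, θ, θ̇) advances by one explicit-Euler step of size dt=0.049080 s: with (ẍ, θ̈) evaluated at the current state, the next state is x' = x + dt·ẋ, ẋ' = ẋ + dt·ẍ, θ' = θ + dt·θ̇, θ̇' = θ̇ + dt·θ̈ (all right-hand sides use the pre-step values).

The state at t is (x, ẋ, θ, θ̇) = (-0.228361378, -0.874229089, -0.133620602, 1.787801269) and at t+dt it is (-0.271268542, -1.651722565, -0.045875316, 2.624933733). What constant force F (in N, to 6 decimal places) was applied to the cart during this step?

ẍ = (ẋ'−ẋ)/dt = (-1.651722565−-0.874229089)/0.049080 = -15.841350
θ̈ = (θ̇'−θ̇)/dt = (2.624933733−1.787801269)/0.049080 = 17.056489
sinθ=-0.133223, cosθ=0.991086
F = (M+m)·ẍ + m·l·cosθ·θ̈ − m·l·sinθ·θ̇² = -12.235558 + 2.256300 − -0.056835 = -9.922423

F = -9.922423 N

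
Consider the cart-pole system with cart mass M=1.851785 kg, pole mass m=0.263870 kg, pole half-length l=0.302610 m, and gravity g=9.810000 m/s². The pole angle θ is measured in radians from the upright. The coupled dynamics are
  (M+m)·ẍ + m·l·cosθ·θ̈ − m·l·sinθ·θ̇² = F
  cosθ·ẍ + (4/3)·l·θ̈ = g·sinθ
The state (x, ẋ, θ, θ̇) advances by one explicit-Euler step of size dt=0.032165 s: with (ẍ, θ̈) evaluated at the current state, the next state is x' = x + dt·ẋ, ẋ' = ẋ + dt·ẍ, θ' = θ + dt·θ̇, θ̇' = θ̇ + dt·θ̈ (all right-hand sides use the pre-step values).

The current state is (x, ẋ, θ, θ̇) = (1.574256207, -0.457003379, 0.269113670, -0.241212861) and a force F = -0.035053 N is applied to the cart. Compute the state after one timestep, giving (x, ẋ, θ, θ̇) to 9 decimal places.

(1.559556693, -0.465851914, 0.261355058, -0.012144371)

sinθ=0.265877113, cosθ=0.964006930
temp = (F + m·l·θ̇²·sinθ)/(M+m) = (-0.035053 + 0.001235251)/2.115655 = -0.015984529
θ̈ = (g·sinθ − cosθ·temp)/(l·(4/3 − m·cos²θ/(M+m))) = 7.121669202
ẍ = temp − m·l·θ̈·cosθ/(M+m) = -0.275098242
Euler: x'=1.574256207+0.032165·-0.457003379=1.559556693, ẋ'=-0.457003379+0.032165·-0.275098242=-0.465851914
       θ'=0.269113670+0.032165·-0.241212861=0.261355058, θ̇'=-0.241212861+0.032165·7.121669202=-0.012144371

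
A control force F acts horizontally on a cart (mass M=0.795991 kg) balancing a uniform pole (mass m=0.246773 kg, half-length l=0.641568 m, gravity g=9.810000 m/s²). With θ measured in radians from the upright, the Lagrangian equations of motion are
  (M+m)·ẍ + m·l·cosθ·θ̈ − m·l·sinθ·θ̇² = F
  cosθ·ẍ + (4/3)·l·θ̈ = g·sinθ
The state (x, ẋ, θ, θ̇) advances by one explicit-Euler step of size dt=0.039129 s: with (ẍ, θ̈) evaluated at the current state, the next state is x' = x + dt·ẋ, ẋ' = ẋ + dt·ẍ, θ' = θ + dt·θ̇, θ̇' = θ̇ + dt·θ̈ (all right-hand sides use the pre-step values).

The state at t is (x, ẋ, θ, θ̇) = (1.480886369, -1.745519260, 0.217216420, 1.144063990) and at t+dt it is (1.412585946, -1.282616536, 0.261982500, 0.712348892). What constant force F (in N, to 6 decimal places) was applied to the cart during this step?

ẍ = (ẋ'−ẋ)/dt = (-1.282616536−-1.745519260)/0.039129 = 11.830170
θ̈ = (θ̇'−θ̇)/dt = (0.712348892−1.144063990)/0.039129 = -11.033124
sinθ=0.215512, cosθ=0.976501
F = (M+m)·ẍ + m·l·cosθ·θ̈ − m·l·sinθ·θ̇² = 12.336075 + -1.705735 − 0.044659 = 10.585681

F = 10.585681 N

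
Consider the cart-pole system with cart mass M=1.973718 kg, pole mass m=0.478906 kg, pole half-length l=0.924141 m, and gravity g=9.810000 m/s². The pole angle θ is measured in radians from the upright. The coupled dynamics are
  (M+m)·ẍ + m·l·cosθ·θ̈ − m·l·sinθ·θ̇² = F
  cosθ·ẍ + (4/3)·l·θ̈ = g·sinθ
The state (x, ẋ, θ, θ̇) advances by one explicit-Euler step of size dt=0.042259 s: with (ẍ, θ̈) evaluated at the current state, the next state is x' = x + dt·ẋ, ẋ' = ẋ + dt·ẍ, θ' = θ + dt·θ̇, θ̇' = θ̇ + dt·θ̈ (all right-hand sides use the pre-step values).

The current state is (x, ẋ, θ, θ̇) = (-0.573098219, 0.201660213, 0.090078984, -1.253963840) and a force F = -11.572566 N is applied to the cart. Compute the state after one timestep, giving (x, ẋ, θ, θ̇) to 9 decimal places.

sinθ=0.089957213, cosθ=0.995945631
temp = (F + m·l·θ̇²·sinθ)/(M+m) = (-11.572566 + 0.062602912)/2.452624 = -4.692917907
θ̈ = (g·sinθ − cosθ·temp)/(l·(4/3 − m·cos²θ/(M+m))) = 5.275713993
ẍ = temp − m·l·θ̈·cosθ/(M+m) = -5.641062160
Euler: x'=-0.573098219+0.042259·0.201660213=-0.564576260, ẋ'=0.201660213+0.042259·-5.641062160=-0.036725433
       θ'=0.090078984+0.042259·-1.253963840=0.037087726, θ̇'=-1.253963840+0.042259·5.275713993=-1.031017442

(-0.564576260, -0.036725433, 0.037087726, -1.031017442)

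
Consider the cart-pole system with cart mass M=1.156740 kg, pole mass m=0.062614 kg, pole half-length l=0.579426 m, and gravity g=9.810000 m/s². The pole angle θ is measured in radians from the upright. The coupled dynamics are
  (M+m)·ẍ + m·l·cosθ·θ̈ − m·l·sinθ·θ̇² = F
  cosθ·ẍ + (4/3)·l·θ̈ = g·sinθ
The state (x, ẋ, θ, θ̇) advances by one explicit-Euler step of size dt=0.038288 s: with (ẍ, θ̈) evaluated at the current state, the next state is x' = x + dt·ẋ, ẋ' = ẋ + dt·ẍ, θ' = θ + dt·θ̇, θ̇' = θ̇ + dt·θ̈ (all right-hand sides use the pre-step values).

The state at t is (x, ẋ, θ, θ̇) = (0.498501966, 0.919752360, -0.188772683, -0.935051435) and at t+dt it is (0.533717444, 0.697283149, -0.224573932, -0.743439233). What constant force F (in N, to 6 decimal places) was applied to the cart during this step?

F = -6.900663 N

ẍ = (ẋ'−ẋ)/dt = (0.697283149−0.919752360)/0.038288 = -5.810416
θ̈ = (θ̇'−θ̇)/dt = (-0.743439233−-0.935051435)/0.038288 = 5.004498
sinθ=-0.187654, cosθ=0.982235
F = (M+m)·ẍ + m·l·cosθ·θ̈ − m·l·sinθ·θ̇² = -7.084954 + 0.178339 − -0.005952 = -6.900663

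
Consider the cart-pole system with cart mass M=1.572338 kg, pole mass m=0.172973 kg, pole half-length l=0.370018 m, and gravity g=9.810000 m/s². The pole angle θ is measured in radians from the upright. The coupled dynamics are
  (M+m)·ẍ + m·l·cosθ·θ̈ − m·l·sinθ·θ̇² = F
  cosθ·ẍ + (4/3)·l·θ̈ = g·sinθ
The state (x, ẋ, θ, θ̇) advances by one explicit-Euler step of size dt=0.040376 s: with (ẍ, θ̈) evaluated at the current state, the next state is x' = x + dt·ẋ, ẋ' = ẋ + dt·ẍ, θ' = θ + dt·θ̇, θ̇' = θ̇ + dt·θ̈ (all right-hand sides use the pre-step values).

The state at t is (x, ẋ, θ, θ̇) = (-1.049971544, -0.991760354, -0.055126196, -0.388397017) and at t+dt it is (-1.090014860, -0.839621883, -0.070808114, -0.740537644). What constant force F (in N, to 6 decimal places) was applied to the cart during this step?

ẍ = (ẋ'−ẋ)/dt = (-0.839621883−-0.991760354)/0.040376 = 3.768042
θ̈ = (θ̇'−θ̇)/dt = (-0.740537644−-0.388397017)/0.040376 = -8.721533
sinθ=-0.055098, cosθ=0.998481
F = (M+m)·ẍ + m·l·cosθ·θ̈ − m·l·sinθ·θ̇² = 6.576405 + -0.557357 − -0.000532 = 6.019580

F = 6.019580 N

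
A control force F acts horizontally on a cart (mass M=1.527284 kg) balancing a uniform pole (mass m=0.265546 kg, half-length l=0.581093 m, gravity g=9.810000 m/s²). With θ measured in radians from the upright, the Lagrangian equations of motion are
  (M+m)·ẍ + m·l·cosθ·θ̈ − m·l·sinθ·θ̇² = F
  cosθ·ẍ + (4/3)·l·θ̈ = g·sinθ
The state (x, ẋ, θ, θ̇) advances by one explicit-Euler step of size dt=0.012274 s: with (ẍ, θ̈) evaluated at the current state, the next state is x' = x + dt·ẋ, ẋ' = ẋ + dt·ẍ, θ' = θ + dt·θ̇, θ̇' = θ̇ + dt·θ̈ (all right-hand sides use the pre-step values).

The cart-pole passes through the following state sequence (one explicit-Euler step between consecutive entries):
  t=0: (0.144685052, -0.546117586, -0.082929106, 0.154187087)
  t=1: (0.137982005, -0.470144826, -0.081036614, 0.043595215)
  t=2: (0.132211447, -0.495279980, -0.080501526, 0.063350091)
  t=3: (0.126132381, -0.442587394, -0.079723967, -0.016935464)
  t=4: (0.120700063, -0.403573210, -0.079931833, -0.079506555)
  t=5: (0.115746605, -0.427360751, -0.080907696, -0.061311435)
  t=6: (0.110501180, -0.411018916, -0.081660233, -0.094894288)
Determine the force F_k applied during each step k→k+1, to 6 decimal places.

step 0→1:
  ẍ = (ẋ'−ẋ)/dt = (-0.470144826−-0.546117586)/0.012274 = 6.189731
  θ̈ = (θ̇'−θ̇)/dt = (0.043595215−0.154187087)/0.012274 = -9.010255
  sinθ=-0.082834, cosθ=0.996563
  F = (M+m)·ẍ + m·l·cosθ·θ̈ − m·l·sinθ·θ̇² = 11.097136 + -1.385567 − -0.000304 = 9.711873
step 1→2:
  ẍ = (ẋ'−ẋ)/dt = (-0.495279980−-0.470144826)/0.012274 = -2.047837
  θ̈ = (θ̇'−θ̇)/dt = (0.063350091−0.043595215)/0.012274 = 1.609490
  sinθ=-0.080948, cosθ=0.996718
  F = (M+m)·ẍ + m·l·cosθ·θ̈ − m·l·sinθ·θ̇² = -3.671424 + 0.247540 − -0.000024 = -3.423860
step 2→3:
  ẍ = (ẋ'−ẋ)/dt = (-0.442587394−-0.495279980)/0.012274 = 4.293025
  θ̈ = (θ̇'−θ̇)/dt = (-0.016935464−0.063350091)/0.012274 = -6.541108
  sinθ=-0.080415, cosθ=0.996762
  F = (M+m)·ẍ + m·l·cosθ·θ̈ − m·l·sinθ·θ̇² = 7.696664 + -1.006069 − -0.000050 = 6.690644
step 3→4:
  ẍ = (ẋ'−ẋ)/dt = (-0.403573210−-0.442587394)/0.012274 = 3.178604
  θ̈ = (θ̇'−θ̇)/dt = (-0.079506555−-0.016935464)/0.012274 = -5.097857
  sinθ=-0.079640, cosθ=0.996824
  F = (M+m)·ẍ + m·l·cosθ·θ̈ − m·l·sinθ·θ̇² = 5.698696 + -0.784136 − -0.000004 = 4.914564
step 4→5:
  ẍ = (ẋ'−ẋ)/dt = (-0.427360751−-0.403573210)/0.012274 = -1.938043
  θ̈ = (θ̇'−θ̇)/dt = (-0.061311435−-0.079506555)/0.012274 = 1.482412
  sinθ=-0.079847, cosθ=0.996807
  F = (M+m)·ẍ + m·l·cosθ·θ̈ − m·l·sinθ·θ̇² = -3.474582 + 0.228016 − -0.000078 = -3.246488
step 5→6:
  ẍ = (ẋ'−ẋ)/dt = (-0.411018916−-0.427360751)/0.012274 = 1.331419
  θ̈ = (θ̇'−θ̇)/dt = (-0.094894288−-0.061311435)/0.012274 = -2.736097
  sinθ=-0.080819, cosθ=0.996729
  F = (M+m)·ẍ + m·l·cosθ·θ̈ − m·l·sinθ·θ̇² = 2.387008 + -0.420818 − -0.000047 = 1.966237

F_0 = 9.711873 N
F_1 = -3.423860 N
F_2 = 6.690644 N
F_3 = 4.914564 N
F_4 = -3.246488 N
F_5 = 1.966237 N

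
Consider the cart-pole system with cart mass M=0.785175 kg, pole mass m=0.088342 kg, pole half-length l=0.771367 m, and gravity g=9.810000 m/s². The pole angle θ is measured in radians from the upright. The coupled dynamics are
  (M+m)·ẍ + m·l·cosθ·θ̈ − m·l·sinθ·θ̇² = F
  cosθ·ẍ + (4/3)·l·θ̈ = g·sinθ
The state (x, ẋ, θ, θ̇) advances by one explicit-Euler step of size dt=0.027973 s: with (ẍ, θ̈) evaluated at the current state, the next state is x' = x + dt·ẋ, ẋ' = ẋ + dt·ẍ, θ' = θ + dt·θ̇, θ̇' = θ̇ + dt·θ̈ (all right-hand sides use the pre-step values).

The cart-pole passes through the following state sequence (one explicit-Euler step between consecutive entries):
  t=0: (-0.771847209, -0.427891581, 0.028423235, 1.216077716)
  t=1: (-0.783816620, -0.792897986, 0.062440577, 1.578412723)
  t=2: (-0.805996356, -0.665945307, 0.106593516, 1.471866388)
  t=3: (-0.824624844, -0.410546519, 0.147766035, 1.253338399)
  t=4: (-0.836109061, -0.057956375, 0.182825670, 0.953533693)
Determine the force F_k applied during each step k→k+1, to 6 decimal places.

step 0→1:
  ẍ = (ẋ'−ẋ)/dt = (-0.792897986−-0.427891581)/0.027973 = -13.048526
  θ̈ = (θ̇'−θ̇)/dt = (1.578412723−1.216077716)/0.027973 = 12.953026
  sinθ=0.028419, cosθ=0.999596
  F = (M+m)·ẍ + m·l·cosθ·θ̈ − m·l·sinθ·θ̇² = -11.398109 + 0.882316 − 0.002864 = -10.518657
step 1→2:
  ẍ = (ẋ'−ẋ)/dt = (-0.665945307−-0.792897986)/0.027973 = 4.538401
  θ̈ = (θ̇'−θ̇)/dt = (1.471866388−1.578412723)/0.027973 = -3.808899
  sinθ=0.062400, cosθ=0.998051
  F = (M+m)·ẍ + m·l·cosθ·θ̈ − m·l·sinθ·θ̇² = 3.964370 + -0.259048 − 0.010594 = 3.694728
step 2→3:
  ẍ = (ẋ'−ẋ)/dt = (-0.410546519−-0.665945307)/0.027973 = 9.130189
  θ̈ = (θ̇'−θ̇)/dt = (1.253338399−1.471866388)/0.027973 = -7.812104
  sinθ=0.106392, cosθ=0.994324
  F = (M+m)·ẍ + m·l·cosθ·θ̈ − m·l·sinθ·θ̇² = 7.975376 + -0.529327 − 0.015706 = 7.430342
step 3→4:
  ẍ = (ẋ'−ẋ)/dt = (-0.057956375−-0.410546519)/0.027973 = 12.604660
  θ̈ = (θ̇'−θ̇)/dt = (0.953533693−1.253338399)/0.027973 = -10.717646
  sinθ=0.147229, cosθ=0.989102
  F = (M+m)·ẍ + m·l·cosθ·θ̈ − m·l·sinθ·θ̇² = 11.010384 + -0.722385 − 0.015760 = 10.272239

F_0 = -10.518657 N
F_1 = 3.694728 N
F_2 = 7.430342 N
F_3 = 10.272239 N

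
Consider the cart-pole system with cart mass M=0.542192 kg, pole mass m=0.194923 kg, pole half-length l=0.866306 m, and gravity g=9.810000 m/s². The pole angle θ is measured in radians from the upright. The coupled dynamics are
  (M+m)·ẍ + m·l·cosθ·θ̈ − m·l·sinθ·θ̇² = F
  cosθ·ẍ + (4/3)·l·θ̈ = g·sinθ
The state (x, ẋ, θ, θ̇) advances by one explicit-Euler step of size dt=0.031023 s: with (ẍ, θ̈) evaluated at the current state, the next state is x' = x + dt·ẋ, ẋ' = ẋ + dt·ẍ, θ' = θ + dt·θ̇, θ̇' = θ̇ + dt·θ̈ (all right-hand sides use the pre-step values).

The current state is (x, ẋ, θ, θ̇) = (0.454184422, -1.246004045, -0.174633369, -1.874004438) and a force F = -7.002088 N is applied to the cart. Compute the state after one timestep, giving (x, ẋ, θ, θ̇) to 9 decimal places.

sinθ=-0.173747095, cosθ=0.984790306
temp = (F + m·l·θ̇²·sinθ)/(M+m) = (-7.002088 + -0.103036996)/0.737115 = -9.639099729
θ̈ = (g·sinθ − cosθ·temp)/(l·(4/3 − m·cos²θ/(M+m))) = 8.348161069
ẍ = temp − m·l·θ̈·cosθ/(M+m) = -11.522461474
Euler: x'=0.454184422+0.031023·-1.246004045=0.415529639, ẋ'=-1.246004045+0.031023·-11.522461474=-1.603465367
       θ'=-0.174633369+0.031023·-1.874004438=-0.232770609, θ̇'=-1.874004438+0.031023·8.348161069=-1.615019437

(0.415529639, -1.603465367, -0.232770609, -1.615019437)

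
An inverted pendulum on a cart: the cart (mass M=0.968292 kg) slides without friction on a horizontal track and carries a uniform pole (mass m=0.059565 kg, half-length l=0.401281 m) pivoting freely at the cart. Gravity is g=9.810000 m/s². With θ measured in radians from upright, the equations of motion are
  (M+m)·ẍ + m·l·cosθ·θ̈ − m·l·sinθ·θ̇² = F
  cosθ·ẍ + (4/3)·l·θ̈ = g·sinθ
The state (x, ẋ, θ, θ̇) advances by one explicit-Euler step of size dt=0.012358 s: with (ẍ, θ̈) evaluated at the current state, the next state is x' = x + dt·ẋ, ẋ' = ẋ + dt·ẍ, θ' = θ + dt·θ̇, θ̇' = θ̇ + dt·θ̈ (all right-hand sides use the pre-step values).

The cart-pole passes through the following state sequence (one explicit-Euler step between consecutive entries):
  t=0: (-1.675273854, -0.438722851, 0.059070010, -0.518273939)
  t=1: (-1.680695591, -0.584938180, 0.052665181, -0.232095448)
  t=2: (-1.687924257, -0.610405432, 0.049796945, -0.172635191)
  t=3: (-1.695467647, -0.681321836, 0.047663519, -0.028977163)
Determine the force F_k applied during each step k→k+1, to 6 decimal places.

step 0→1:
  ẍ = (ẋ'−ẋ)/dt = (-0.584938180−-0.438722851)/0.012358 = -11.831634
  θ̈ = (θ̇'−θ̇)/dt = (-0.232095448−-0.518273939)/0.012358 = 23.157347
  sinθ=0.059036, cosθ=0.998256
  F = (M+m)·ẍ + m·l·cosθ·θ̈ − m·l·sinθ·θ̇² = -12.161227 + 0.552549 − 0.000379 = -11.609058
step 1→2:
  ẍ = (ẋ'−ẋ)/dt = (-0.610405432−-0.584938180)/0.012358 = -2.060791
  θ̈ = (θ̇'−θ̇)/dt = (-0.172635191−-0.232095448)/0.012358 = 4.811479
  sinθ=0.052641, cosθ=0.998614
  F = (M+m)·ẍ + m·l·cosθ·θ̈ − m·l·sinθ·θ̇² = -2.118198 + 0.114846 − 0.000068 = -2.003420
step 2→3:
  ẍ = (ẋ'−ẋ)/dt = (-0.681321836−-0.610405432)/0.012358 = -5.738502
  θ̈ = (θ̇'−θ̇)/dt = (-0.028977163−-0.172635191)/0.012358 = 11.624699
  sinθ=0.049776, cosθ=0.998760
  F = (M+m)·ẍ + m·l·cosθ·θ̈ − m·l·sinθ·θ̇² = -5.898359 + 0.277513 − 0.000035 = -5.620882

F_0 = -11.609058 N
F_1 = -2.003420 N
F_2 = -5.620882 N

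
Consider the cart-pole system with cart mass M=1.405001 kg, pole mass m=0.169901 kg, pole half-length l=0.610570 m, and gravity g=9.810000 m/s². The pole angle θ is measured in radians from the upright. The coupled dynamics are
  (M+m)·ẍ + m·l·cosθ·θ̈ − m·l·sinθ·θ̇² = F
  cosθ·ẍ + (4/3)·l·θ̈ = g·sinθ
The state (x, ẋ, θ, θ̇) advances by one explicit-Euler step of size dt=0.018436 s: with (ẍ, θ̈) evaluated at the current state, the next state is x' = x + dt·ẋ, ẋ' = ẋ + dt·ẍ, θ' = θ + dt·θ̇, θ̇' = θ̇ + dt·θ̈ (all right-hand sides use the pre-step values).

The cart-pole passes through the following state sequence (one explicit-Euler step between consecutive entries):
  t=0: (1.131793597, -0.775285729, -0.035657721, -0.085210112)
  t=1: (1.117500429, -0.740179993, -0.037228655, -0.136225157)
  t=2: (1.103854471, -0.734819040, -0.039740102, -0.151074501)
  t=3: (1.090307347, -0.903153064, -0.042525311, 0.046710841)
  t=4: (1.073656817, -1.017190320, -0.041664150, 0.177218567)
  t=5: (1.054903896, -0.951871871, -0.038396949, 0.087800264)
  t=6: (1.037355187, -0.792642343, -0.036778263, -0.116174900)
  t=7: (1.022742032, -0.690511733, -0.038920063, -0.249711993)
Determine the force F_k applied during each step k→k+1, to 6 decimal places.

F_0 = 2.712076 N
F_1 = 0.374536 N
F_2 = -13.267873 N
F_3 = -9.007982 N
F_4 = 5.077282 N
F_5 = 12.455381 N
F_6 = 7.973712 N

step 0→1:
  ẍ = (ẋ'−ẋ)/dt = (-0.740179993−-0.775285729)/0.018436 = 1.904195
  θ̈ = (θ̇'−θ̇)/dt = (-0.136225157−-0.085210112)/0.018436 = -2.767143
  sinθ=-0.035650, cosθ=0.999364
  F = (M+m)·ẍ + m·l·cosθ·θ̈ − m·l·sinθ·θ̇² = 2.998920 + -0.286871 − -0.000027 = 2.712076
step 1→2:
  ẍ = (ẋ'−ẋ)/dt = (-0.734819040−-0.740179993)/0.018436 = 0.290787
  θ̈ = (θ̇'−θ̇)/dt = (-0.151074501−-0.136225157)/0.018436 = -0.805454
  sinθ=-0.037220, cosθ=0.999307
  F = (M+m)·ẍ + m·l·cosθ·θ̈ − m·l·sinθ·θ̇² = 0.457961 + -0.083497 − -0.000072 = 0.374536
step 2→3:
  ẍ = (ẋ'−ẋ)/dt = (-0.903153064−-0.734819040)/0.018436 = -9.130724
  θ̈ = (θ̇'−θ̇)/dt = (0.046710841−-0.151074501)/0.018436 = 10.728213
  sinθ=-0.039730, cosθ=0.999210
  F = (M+m)·ẍ + m·l·cosθ·θ̈ − m·l·sinθ·θ̇² = -14.379995 + 1.112028 − -0.000094 = -13.267873
step 3→4:
  ẍ = (ẋ'−ẋ)/dt = (-1.017190320−-0.903153064)/0.018436 = -6.185575
  θ̈ = (θ̇'−θ̇)/dt = (0.177218567−0.046710841)/0.018436 = 7.078961
  sinθ=-0.042512, cosθ=0.999096
  F = (M+m)·ẍ + m·l·cosθ·θ̈ − m·l·sinθ·θ̇² = -9.741674 + 0.733682 − -0.000010 = -9.007982
step 4→5:
  ẍ = (ẋ'−ẋ)/dt = (-0.951871871−-1.017190320)/0.018436 = 3.542984
  θ̈ = (θ̇'−θ̇)/dt = (0.087800264−0.177218567)/0.018436 = -4.850201
  sinθ=-0.041652, cosθ=0.999132
  F = (M+m)·ẍ + m·l·cosθ·θ̈ − m·l·sinθ·θ̇² = 5.579852 + -0.502706 − -0.000136 = 5.077282
step 5→6:
  ẍ = (ẋ'−ẋ)/dt = (-0.792642343−-0.951871871)/0.018436 = 8.636880
  θ̈ = (θ̇'−θ̇)/dt = (-0.116174900−0.087800264)/0.018436 = -11.063960
  sinθ=-0.038388, cosθ=0.999263
  F = (M+m)·ẍ + m·l·cosθ·θ̈ − m·l·sinθ·θ̇² = 13.602240 + -1.146890 − -0.000031 = 12.455381
step 6→7:
  ẍ = (ẋ'−ẋ)/dt = (-0.690511733−-0.792642343)/0.018436 = 5.539738
  θ̈ = (θ̇'−θ̇)/dt = (-0.249711993−-0.116174900)/0.018436 = -7.243279
  sinθ=-0.036770, cosθ=0.999324
  F = (M+m)·ẍ + m·l·cosθ·θ̈ − m·l·sinθ·θ̇² = 8.724544 + -0.750884 − -0.000051 = 7.973712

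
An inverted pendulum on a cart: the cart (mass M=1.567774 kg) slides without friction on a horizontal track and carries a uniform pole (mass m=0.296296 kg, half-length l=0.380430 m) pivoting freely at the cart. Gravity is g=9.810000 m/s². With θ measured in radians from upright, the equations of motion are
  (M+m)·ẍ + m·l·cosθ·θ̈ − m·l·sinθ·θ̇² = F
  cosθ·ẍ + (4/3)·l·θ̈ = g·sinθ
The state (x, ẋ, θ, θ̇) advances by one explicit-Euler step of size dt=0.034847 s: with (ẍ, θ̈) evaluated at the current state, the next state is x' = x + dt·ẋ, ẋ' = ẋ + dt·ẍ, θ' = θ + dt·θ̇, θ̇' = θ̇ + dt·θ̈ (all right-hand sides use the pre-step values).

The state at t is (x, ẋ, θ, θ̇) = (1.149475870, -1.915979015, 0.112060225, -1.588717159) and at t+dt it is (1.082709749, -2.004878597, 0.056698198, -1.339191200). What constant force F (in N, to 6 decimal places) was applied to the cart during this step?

F = -3.985238 N

ẍ = (ẋ'−ẋ)/dt = (-2.004878597−-1.915979015)/0.034847 = -2.551140
θ̈ = (θ̇'−θ̇)/dt = (-1.339191200−-1.588717159)/0.034847 = 7.160615
sinθ=0.111826, cosθ=0.993728
F = (M+m)·ẍ + m·l·cosθ·θ̈ − m·l·sinθ·θ̇² = -4.755504 + 0.802081 − 0.031815 = -3.985238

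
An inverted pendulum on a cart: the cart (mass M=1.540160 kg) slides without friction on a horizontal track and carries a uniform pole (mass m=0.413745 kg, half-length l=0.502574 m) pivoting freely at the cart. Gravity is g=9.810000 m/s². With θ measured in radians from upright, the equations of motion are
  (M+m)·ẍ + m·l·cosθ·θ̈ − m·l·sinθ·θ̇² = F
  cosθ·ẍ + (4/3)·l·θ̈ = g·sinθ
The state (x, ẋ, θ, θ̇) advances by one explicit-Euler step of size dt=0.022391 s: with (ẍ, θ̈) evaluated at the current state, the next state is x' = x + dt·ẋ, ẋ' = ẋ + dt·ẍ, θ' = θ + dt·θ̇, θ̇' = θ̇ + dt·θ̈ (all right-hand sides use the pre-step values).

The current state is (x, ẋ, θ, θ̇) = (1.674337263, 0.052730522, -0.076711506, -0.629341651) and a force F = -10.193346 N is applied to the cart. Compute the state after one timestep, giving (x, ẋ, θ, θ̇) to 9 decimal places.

sinθ=-0.076636291, cosθ=0.997059115
temp = (F + m·l·θ̇²·sinθ)/(M+m) = (-10.193346 + -0.006311611)/1.953905 = -5.220139982
θ̈ = (g·sinθ − cosθ·temp)/(l·(4/3 − m·cos²θ/(M+m))) = 7.891137234
ẍ = temp − m·l·θ̈·cosθ/(M+m) = -6.057456841
Euler: x'=1.674337263+0.022391·0.052730522=1.675517952, ẋ'=0.052730522+0.022391·-6.057456841=-0.082901994
       θ'=-0.076711506+0.022391·-0.629341651=-0.090803095, θ̇'=-0.629341651+0.022391·7.891137234=-0.452651197

(1.675517952, -0.082901994, -0.090803095, -0.452651197)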